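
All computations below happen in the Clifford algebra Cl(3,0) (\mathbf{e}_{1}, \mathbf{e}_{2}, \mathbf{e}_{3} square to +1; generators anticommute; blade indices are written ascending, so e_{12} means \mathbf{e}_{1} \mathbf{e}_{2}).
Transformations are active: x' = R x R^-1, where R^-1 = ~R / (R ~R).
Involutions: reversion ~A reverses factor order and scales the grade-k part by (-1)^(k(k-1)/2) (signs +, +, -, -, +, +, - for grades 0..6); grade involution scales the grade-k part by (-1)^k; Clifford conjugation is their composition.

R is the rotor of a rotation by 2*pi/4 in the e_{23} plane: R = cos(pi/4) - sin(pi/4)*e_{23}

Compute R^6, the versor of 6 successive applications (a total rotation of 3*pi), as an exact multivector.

Because a rotor carries half the rotation angle, composing 6 copies of this e_{23}-plane rotor multiplies the phase: 6*(pi/4) = \frac{3 \pi}{2}, hence R^6 = cos(\frac{3 \pi}{2}) - sin(\frac{3 \pi}{2})*e_{23}.
cos(\frac{3 \pi}{2}) = 0 and sin(\frac{3 \pi}{2}) = -1, so R^6 = e_{23}. The net rotation is 1*pi (after discarding 1 full turn, each of which contributes a factor -1 to the rotor); the rotor keeps the half-angle phase exactly.
Answer: e_{23}


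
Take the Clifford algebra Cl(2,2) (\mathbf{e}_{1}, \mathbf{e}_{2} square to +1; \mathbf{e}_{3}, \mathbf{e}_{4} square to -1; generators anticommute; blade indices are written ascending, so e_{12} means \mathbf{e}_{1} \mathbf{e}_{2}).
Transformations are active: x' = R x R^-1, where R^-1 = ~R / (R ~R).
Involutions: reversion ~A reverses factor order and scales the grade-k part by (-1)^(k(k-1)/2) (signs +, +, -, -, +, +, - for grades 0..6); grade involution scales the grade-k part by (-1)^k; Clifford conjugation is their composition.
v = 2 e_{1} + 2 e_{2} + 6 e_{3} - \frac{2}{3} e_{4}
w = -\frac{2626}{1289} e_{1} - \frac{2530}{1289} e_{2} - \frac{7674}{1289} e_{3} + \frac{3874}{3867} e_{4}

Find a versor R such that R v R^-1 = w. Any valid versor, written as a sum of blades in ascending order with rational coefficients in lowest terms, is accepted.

Why this works: both vectors square to -\frac{256}{9}, so q(v) = q(w) and R = v + w = -\frac{48}{1289} e_{1} + \frac{48}{1289} e_{2} + \frac{60}{1289} e_{3} + \frac{432}{1289} e_{4} carries v to w — its own direction survives, the complement (v - w)/2 flips.
Answer: -\frac{48}{1289} e_{1} + \frac{48}{1289} e_{2} + \frac{60}{1289} e_{3} + \frac{432}{1289} e_{4}


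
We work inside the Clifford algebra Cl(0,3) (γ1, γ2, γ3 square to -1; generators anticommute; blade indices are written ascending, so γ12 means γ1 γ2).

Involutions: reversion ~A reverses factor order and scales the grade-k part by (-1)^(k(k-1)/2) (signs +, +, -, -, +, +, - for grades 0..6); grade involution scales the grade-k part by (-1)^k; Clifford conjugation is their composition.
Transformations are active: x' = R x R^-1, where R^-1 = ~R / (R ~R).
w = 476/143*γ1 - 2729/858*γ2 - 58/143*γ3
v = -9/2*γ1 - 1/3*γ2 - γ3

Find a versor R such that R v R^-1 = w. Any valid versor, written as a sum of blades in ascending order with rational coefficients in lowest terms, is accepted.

The midline construction: v and w both square to -769/36, so reflecting in their sum -335/286*γ1 - 1005/286*γ2 - 201/143*γ3 exchanges them.
Answer: -335/286*γ1 - 1005/286*γ2 - 201/143*γ3


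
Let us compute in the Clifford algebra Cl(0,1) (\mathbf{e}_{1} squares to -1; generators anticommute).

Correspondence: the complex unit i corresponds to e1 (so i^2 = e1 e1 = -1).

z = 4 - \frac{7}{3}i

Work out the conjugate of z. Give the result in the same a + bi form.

In blades: z = 4 - \frac{7}{3} e_{1}.
Conjugation here is Clifford conjugation: the scalar is fixed and the grade-1 and grade-2 blades all flip sign, giving 4 + \frac{7}{3} e_{1}; translating back:
Answer: 4 + \frac{7}{3}i


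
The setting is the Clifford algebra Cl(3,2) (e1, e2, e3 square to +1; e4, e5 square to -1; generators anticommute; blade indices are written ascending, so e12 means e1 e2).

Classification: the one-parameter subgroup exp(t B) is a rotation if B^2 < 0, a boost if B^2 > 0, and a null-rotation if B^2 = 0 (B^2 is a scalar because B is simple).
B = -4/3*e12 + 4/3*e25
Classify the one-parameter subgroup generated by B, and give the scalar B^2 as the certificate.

B^2 term by term: the squares give (-4/3)^2*(e12)^2 + (4/3)^2*(e25)^2 = 16/9*(-1) + 16/9*(+1) = 0 (each basis 2-blade squares to minus the product of its generators' squares); cross terms between blades sharing an index anticommute and cancel. So B^2 = 0.
Answer: null-rotation, certificate B^2 = 0. The class reads off the invariant scalar 0 directly.


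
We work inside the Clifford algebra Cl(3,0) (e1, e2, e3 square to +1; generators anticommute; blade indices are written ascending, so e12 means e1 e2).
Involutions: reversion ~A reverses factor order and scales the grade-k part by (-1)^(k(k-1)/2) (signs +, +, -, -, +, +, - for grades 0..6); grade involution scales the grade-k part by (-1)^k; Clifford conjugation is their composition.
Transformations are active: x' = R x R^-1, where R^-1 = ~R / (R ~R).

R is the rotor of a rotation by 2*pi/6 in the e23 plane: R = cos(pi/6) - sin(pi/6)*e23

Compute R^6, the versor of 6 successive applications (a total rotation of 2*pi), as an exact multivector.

Because a rotor carries half the rotation angle, composing 6 copies of this e23-plane rotor multiplies the phase: 6*(pi/6) = pi, hence R^6 = cos(pi) - sin(pi)*e23.
cos(pi) = -1 and sin(pi) = 0, so R^6 = -1. The total rotation 2*pi is 1 full turn, so every vector returns to itself, yet the rotor is -1, on the OTHER sheet of the double cover (an odd number of 2*pi turns).
Answer: -1


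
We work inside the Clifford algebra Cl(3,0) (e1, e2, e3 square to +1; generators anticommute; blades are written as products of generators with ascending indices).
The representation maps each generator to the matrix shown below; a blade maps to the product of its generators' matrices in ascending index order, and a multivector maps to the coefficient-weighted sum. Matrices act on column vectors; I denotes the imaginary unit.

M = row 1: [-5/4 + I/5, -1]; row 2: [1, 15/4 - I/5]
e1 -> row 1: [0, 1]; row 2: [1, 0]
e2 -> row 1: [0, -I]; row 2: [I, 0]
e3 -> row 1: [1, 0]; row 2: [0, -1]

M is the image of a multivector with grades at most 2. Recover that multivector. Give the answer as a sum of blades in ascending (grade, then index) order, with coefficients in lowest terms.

Method: 1, rho(e1), rho(e2), rho(e3) form a trace-orthogonal basis of the 2x2 complex matrices (tr(X Y) = 2 if X = Y, else 0), so M = m0*1 + m1*rho(e1) + m2*rho(e2) + m3*rho(e3) with m0 = tr(M)/2 = 5/4, m1 = tr(M rho(e1))/2 = 0, m2 = tr(M rho(e2))/2 = -I, m3 = tr(M rho(e3))/2 = -5/2 + I/5.
Multiplying table entries, the bivector images are rho(e1 e2) = I*rho(e3), rho(e1 e3) = -I*rho(e2), rho(e2 e3) = I*rho(e1); with real blade coefficients the real parts of m0..m3 are the coefficients of 1, e1, e2, e3 and the imaginary parts give the bivectors (e2 e3: Im m1, e1 e3: -Im m2, e1 e2: Im m3).
Answer: 5/4 - 5/2*e3 + 1/5*e1 e2 + e1 e3


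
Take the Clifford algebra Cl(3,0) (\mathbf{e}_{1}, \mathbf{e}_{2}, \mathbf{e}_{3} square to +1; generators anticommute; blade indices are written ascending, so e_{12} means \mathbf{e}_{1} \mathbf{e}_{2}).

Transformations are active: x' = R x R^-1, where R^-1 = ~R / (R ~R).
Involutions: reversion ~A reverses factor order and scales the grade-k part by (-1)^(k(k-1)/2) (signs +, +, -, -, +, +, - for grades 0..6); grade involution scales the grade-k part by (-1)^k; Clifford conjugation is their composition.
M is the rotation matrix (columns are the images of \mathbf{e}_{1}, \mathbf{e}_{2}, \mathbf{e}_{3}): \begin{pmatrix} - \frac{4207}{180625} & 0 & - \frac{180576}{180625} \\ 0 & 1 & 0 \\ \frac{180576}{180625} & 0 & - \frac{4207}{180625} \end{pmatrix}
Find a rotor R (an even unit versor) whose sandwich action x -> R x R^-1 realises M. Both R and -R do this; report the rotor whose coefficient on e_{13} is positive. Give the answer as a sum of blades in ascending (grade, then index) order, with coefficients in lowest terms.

Method: write R = a + b12*e_{12} + b13*e_{13} + b23*e_{23} with a^2 + b12^2 + b13^2 + b23^2 = 1 (so R^-1 = ~R). Expanding the columns R e_j ~R gives tr M = 4a^2 - 1 and, from the antisymmetric part, M21 - M12 = -4a*b12, M13 - M31 = 4a*b13, M32 - M23 = -4a*b23.
Here tr M = \frac{172211}{180625}, so a^2 = (1 + tr M)/4 = \frac{88209}{180625} and a = ±\frac{297}{425}. Taking a = \frac{297}{425}: M21 - M12 = 0, M13 - M31 = -\frac{361152}{180625}, M32 - M23 = 0, giving b12 = 0, b13 = -\frac{304}{425}, b23 = 0, i.e. R = \frac{297}{425} - \frac{304}{425} e_{13}.
Its e_{13} coefficient is negative, so report the other preimage -R.
Answer: -\frac{297}{425} + \frac{304}{425} e_{13}. Recall the cover is two-to-one: with M of trace \frac{172211}{180625}, both preimages act alike, and the stated e_{13} sign chooses the sheet.


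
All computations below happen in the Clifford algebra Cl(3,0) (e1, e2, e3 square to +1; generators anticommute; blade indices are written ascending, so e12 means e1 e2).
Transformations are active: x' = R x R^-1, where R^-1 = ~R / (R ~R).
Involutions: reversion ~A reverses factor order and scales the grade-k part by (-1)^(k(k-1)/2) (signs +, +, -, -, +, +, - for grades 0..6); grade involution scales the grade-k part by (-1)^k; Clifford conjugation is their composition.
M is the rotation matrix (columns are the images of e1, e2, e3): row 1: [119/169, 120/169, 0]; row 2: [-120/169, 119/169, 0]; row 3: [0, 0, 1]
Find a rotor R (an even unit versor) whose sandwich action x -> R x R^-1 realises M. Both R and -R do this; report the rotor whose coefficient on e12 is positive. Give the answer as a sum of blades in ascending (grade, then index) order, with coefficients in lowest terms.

Method: write R = a + b12*e12 + b13*e13 + b23*e23 with a^2 + b12^2 + b13^2 + b23^2 = 1 (so R^-1 = ~R). Expanding the columns R e_j ~R gives tr M = 4a^2 - 1 and, from the antisymmetric part, M21 - M12 = -4a*b12, M13 - M31 = 4a*b13, M32 - M23 = -4a*b23.
Here tr M = 407/169, so a^2 = (1 + tr M)/4 = 144/169 and a = ±12/13. Taking a = 12/13: M21 - M12 = -240/169, M13 - M31 = 0, M32 - M23 = 0, giving b12 = 5/13, b13 = 0, b23 = 0, i.e. R = 12/13 + 5/13*e12.
Its e12 coefficient is already positive.
Answer: 12/13 + 5/13*e12. Recall the cover is two-to-one: with M of trace 407/169, both preimages act alike, and the stated e12 sign chooses the sheet.


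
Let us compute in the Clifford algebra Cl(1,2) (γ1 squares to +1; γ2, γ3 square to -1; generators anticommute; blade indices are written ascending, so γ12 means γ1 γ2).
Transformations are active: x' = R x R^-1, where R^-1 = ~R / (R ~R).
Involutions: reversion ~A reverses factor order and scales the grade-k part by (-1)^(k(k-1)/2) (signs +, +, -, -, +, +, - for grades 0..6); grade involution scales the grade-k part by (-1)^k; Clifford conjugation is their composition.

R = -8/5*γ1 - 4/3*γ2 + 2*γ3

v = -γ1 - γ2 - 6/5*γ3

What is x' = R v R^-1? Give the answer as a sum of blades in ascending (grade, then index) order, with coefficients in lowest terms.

~R = -8/5*γ1 - 4/3*γ2 + 2*γ3, and R ~R = -724/225, so R^-1 = ~R / (-724/225).
R v = 8/3 + 4/15*γ12 + 98/25*γ13 + 18/5*γ23
Answer: 661/181*γ1 + 581/181*γ2 - 1914/905*γ3


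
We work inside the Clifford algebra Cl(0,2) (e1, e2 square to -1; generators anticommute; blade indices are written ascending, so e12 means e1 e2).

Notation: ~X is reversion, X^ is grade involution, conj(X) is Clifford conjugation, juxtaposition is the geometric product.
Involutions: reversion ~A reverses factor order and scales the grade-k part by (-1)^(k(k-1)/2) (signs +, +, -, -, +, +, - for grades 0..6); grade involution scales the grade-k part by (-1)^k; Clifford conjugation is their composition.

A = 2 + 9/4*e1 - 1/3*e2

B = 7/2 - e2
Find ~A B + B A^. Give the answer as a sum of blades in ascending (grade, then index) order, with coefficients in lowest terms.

first term: 20/3 + 63/8*e1 - 19/6*e2 - 9/4*e12
second term: 22/3 - 63/8*e1 - 5/6*e2 - 9/4*e12
Answer: 14 - 4*e2 - 9/2*e12


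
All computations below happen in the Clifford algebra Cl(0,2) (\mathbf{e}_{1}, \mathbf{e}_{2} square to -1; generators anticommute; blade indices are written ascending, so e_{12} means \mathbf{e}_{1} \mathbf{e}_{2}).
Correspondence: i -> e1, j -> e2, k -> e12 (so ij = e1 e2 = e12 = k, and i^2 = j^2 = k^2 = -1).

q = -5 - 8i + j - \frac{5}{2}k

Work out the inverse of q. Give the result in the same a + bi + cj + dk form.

In blades: q = -5 - 8 e_{1} + e_{2} - \frac{5}{2} e_{12}.
With qbar = -5 + 8 e_{1} - e_{2} + \frac{5}{2} e_{12} (scalar fixed, mapped units negated), q qbar = \frac{385}{4} (the sum of squared coefficients), so q^-1 = qbar / (\frac{385}{4}) = -\frac{4}{77} + \frac{32}{385} e_{1} - \frac{4}{385} e_{2} + \frac{2}{77} e_{12}; translating back:
Answer: -\frac{4}{77} + \frac{32}{385}i - \frac{4}{385}j + \frac{2}{77}k


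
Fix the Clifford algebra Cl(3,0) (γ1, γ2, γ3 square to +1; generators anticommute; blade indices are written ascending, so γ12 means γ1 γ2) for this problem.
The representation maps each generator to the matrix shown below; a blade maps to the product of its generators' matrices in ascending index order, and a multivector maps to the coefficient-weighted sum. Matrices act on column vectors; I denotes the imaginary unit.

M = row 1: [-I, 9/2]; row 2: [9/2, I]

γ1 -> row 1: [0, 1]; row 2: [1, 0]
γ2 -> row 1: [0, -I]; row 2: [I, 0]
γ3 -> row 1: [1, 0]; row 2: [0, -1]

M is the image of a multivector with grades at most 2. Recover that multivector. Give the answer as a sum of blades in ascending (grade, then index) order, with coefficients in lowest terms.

Method: 1, rho(γ1), rho(γ2), rho(γ3) form a trace-orthogonal basis of the 2x2 complex matrices (tr(X Y) = 2 if X = Y, else 0), so M = m0*1 + m1*rho(γ1) + m2*rho(γ2) + m3*rho(γ3) with m0 = tr(M)/2 = 0, m1 = tr(M rho(γ1))/2 = 9/2, m2 = tr(M rho(γ2))/2 = 0, m3 = tr(M rho(γ3))/2 = -I.
Multiplying table entries, the bivector images are rho(γ12) = I*rho(γ3), rho(γ13) = -I*rho(γ2), rho(γ23) = I*rho(γ1); with real blade coefficients the real parts of m0..m3 are the coefficients of 1, γ1, γ2, γ3 and the imaginary parts give the bivectors (γ23: Im m1, γ13: -Im m2, γ12: Im m3).
Answer: 9/2*γ1 - γ12


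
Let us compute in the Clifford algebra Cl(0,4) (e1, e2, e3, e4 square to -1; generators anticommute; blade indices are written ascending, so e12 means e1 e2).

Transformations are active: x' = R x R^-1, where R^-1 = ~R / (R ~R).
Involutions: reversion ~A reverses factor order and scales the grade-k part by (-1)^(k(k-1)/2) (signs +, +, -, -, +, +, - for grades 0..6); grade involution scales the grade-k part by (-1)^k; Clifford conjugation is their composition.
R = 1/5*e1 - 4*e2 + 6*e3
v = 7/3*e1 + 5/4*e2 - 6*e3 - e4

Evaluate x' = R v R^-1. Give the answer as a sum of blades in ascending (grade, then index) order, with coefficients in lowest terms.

~R = 1/5*e1 - 4*e2 + 6*e3, and R ~R = -1301/25, so R^-1 = ~R / (-1301/25).
R v = 608/15 + 115/12*e12 - 76/5*e13 - 1/5*e14 + 33/2*e23 + 4*e24 - 6*e34
Answer: -3441/1301*e1 + 77765/15612*e2 - 4354/1301*e3 + e4


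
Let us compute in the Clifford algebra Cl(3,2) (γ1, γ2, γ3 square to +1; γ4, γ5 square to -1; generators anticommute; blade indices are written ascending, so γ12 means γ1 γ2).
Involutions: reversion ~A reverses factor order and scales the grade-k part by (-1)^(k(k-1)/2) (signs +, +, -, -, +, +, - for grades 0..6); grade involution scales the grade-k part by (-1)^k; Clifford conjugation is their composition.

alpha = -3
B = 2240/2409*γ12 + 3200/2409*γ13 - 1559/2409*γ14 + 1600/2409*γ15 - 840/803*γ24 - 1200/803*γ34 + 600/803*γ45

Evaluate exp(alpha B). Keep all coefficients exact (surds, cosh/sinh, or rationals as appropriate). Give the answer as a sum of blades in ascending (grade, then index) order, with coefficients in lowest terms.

B^2 term by term: the squares give (2240/2409)^2*(γ12)^2 + (3200/2409)^2*(γ13)^2 + (-1559/2409)^2*(γ14)^2 + (1600/2409)^2*(γ15)^2 + (-840/803)^2*(γ24)^2 + (-1200/803)^2*(γ34)^2 + (600/803)^2*(γ45)^2 = 5017600/5803281*(-1) + 10240000/5803281*(-1) + 2430481/5803281*(+1) + 2560000/5803281*(+1) + 705600/644809*(+1) + 1440000/644809*(+1) + 360000/644809*(-1) = 1 (each basis 2-blade squares to minus the product of its generators' squares); cross terms between blades sharing an index anticommute and cancel; the commuting (index-disjoint) pairs give grade-4 terms 2*c*c'*(blade product), which cancel blade by blade — γ1234: -1792000/644809 + 1792000/644809 = 0; γ1245: 896000/644809 - 896000/644809 = 0; γ1345: 1280000/644809 - 1280000/644809 = 0 — confirming B is simple. So B^2 = 1.
B^2 = 1 — the positive square puts this in the hyperbolic regime; l = 1, alpha*l = -3, so exp(alpha B) = cosh(-3) + (sinh(-3)/1)*B = cosh(3) + (-sinh(3))*B.
Answer: cosh(3) - 2240*sinh(3)/2409*γ12 - 3200*sinh(3)/2409*γ13 + 1559*sinh(3)/2409*γ14 - 1600*sinh(3)/2409*γ15 + 840*sinh(3)/803*γ24 + 1200*sinh(3)/803*γ34 - 600*sinh(3)/803*γ45


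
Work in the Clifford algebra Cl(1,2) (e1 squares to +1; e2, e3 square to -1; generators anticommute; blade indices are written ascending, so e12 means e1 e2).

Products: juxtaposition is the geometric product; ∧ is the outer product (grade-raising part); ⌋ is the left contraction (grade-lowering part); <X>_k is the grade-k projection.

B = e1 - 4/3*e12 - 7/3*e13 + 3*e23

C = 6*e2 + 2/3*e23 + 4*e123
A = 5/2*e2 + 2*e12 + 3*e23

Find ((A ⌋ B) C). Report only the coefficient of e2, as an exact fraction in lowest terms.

step 1: -35/3 - 10/3*e1 - 15/2*e3
step 2: -75*e2 + 10*e12 + 215/9*e23 - 440/9*e123
Answer: -75


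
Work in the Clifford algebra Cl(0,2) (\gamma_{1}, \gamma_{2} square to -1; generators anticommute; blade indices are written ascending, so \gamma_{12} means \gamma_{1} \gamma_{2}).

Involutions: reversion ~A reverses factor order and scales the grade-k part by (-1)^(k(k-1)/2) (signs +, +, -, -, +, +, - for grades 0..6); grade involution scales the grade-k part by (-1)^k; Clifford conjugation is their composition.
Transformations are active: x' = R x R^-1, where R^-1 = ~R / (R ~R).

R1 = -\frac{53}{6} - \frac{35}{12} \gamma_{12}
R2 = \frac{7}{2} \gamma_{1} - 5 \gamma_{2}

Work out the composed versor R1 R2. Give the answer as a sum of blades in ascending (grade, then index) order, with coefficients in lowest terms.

Distribute over the terms of R1 (each basis-blade product reordered to ascending indices, repeated generators contracted through their squares):
(-\frac{53}{6}) R2 = -\frac{371}{12} \gamma_{1} + \frac{265}{6} \gamma_{2}
(-\frac{35}{12} \gamma_{12}) R2 = -\frac{175}{12} \gamma_{1} - \frac{245}{24} \gamma_{2}
Summing the partial products and collecting blades:
Answer: -\frac{91}{2} \gamma_{1} + \frac{815}{24} \gamma_{2}


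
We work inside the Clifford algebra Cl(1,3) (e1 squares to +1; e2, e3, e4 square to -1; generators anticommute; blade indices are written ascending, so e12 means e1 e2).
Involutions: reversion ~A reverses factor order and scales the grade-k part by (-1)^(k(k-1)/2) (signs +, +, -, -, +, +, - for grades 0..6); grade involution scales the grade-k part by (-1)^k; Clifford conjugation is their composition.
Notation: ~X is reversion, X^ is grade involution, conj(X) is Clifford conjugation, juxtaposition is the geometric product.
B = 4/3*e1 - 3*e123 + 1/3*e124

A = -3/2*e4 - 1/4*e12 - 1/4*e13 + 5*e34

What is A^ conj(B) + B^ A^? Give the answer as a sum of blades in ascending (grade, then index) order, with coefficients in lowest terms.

first term: -13/12*e2 + 5/12*e3 - 1/12*e4 - 1/2*e12 + 2*e14 - 5/3*e123 - 15*e124 - 20/3*e134 - 1/12*e234 + 9/2*e1234
second term: 13/12*e2 - 5/12*e3 + 1/12*e4 + 1/2*e12 - 2*e14 - 5/3*e123 - 15*e124 - 20/3*e134 - 1/12*e234 + 9/2*e1234
Answer: -10/3*e123 - 30*e124 - 40/3*e134 - 1/6*e234 + 9*e1234


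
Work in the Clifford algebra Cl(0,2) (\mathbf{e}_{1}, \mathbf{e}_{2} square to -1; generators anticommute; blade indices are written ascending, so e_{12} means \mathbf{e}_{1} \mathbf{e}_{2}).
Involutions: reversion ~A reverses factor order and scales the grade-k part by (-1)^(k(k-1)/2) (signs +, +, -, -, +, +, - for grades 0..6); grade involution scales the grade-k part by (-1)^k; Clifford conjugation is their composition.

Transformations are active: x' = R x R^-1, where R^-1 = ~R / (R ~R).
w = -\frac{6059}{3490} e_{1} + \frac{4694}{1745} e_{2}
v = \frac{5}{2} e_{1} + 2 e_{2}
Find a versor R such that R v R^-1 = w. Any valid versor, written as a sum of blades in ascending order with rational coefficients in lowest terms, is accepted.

Sketch: the shared square -\frac{41}{4} makes R = v + w = \frac{1333}{1745} e_{1} + \frac{8184}{1745} e_{2} the natural versor; its sandwich fixes that direction, negates (v - w)/2, and sends v to w.
Answer: \frac{1333}{1745} e_{1} + \frac{8184}{1745} e_{2}


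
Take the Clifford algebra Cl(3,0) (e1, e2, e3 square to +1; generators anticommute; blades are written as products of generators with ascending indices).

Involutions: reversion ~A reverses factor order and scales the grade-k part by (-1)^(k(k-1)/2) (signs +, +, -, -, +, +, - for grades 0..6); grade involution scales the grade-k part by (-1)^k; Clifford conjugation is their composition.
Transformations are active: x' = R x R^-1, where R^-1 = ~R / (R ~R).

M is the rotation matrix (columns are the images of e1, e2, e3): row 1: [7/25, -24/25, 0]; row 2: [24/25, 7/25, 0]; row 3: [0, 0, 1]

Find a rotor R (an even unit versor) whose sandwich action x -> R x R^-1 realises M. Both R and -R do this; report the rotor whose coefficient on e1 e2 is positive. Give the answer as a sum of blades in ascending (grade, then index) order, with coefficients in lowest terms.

Method: write R = a + b12*e1 e2 + b13*e1 e3 + b23*e2 e3 with a^2 + b12^2 + b13^2 + b23^2 = 1 (so R^-1 = ~R). Expanding the columns R e_j ~R gives tr M = 4a^2 - 1 and, from the antisymmetric part, M21 - M12 = -4a*b12, M13 - M31 = 4a*b13, M32 - M23 = -4a*b23.
Here tr M = 39/25, so a^2 = (1 + tr M)/4 = 16/25 and a = ±4/5. Taking a = 4/5: M21 - M12 = 48/25, M13 - M31 = 0, M32 - M23 = 0, giving b12 = -3/5, b13 = 0, b23 = 0, i.e. R = 4/5 - 3/5*e1 e2.
Its e1 e2 coefficient is negative, so report the other preimage -R.
Answer: -4/5 + 3/5*e1 e2. Note: both R and -R realise this M (trace 39/25); the covering map identifies them, and the e1 e2-coefficient sign is the tie-breaker.


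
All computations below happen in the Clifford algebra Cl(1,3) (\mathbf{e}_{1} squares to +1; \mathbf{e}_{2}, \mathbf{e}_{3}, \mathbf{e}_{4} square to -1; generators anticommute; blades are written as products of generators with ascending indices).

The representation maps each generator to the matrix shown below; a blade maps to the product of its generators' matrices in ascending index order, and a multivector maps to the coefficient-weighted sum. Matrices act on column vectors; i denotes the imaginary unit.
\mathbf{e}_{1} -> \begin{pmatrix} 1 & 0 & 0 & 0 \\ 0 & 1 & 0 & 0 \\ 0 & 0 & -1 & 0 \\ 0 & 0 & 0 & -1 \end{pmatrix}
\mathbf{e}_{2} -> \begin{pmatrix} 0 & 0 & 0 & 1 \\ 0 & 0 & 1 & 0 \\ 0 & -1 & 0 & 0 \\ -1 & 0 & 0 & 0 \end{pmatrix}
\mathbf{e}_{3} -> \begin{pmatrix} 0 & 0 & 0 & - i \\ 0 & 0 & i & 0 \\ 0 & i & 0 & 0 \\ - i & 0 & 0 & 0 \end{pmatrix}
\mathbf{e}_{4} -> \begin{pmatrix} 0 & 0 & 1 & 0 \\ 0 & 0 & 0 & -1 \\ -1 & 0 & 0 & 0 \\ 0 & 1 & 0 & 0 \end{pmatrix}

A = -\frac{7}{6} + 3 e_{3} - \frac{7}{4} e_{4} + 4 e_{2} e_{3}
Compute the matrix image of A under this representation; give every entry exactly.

Bivector images (products of the table entries): rho(e_{2} e_{3}) = rho(\mathbf{e}_{2})rho(\mathbf{e}_{3}) = \begin{pmatrix} - i & 0 & 0 & 0 \\ 0 & i & 0 & 0 \\ 0 & 0 & - i & 0 \\ 0 & 0 & 0 & i \end{pmatrix}.
M = (-\frac{7}{6})*1 + (3)*rho(e_{3}) + (-\frac{7}{4})*rho(e_{4}) + (4)*rho(e_{2} e_{3}), summed entrywise (1 is the identity matrix):
Answer: \begin{pmatrix} - \frac{7}{6} - 4 i & 0 & - \frac{7}{4} & - 3 i \\ 0 & - \frac{7}{6} + 4 i & 3 i & \frac{7}{4} \\ \frac{7}{4} & 3 i & - \frac{7}{6} - 4 i & 0 \\ - 3 i & - \frac{7}{4} & 0 & - \frac{7}{6} + 4 i \end{pmatrix}


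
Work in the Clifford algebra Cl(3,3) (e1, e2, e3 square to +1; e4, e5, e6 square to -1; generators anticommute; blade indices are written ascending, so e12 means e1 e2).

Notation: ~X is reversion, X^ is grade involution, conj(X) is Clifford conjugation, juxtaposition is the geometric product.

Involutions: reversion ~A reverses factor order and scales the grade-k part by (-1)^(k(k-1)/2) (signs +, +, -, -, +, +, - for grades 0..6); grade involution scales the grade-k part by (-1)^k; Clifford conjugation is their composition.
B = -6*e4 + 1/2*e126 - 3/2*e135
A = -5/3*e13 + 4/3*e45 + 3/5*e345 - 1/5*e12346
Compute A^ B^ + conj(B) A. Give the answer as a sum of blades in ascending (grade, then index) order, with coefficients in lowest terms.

first term: 21/2*e5 - 9/10*e14 - 1/10*e34 - 18/5*e35 - 12*e134 + 5/6*e236 + 6/5*e1236 - 3/10*e2456 - 2/3*e12456 + 3/10*e123456
second term: -21/2*e5 + 9/10*e14 - 1/10*e34 + 18/5*e35 - 12*e134 + 5/6*e236 - 6/5*e1236 + 3/10*e2456 + 2/3*e12456 - 3/10*e123456
Answer: -1/5*e34 - 24*e134 + 5/3*e236


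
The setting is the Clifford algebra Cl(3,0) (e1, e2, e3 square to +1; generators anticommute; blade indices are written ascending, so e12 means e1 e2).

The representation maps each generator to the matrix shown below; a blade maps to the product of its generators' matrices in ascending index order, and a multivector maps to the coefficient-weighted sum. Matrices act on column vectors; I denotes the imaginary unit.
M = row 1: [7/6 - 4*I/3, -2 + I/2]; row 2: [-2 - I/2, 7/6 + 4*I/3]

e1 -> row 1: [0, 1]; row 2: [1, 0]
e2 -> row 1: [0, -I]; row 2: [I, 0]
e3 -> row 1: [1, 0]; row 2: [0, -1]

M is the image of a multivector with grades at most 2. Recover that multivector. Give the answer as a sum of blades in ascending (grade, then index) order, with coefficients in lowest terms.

Method: 1, rho(e1), rho(e2), rho(e3) form a trace-orthogonal basis of the 2x2 complex matrices (tr(X Y) = 2 if X = Y, else 0), so M = m0*1 + m1*rho(e1) + m2*rho(e2) + m3*rho(e3) with m0 = tr(M)/2 = 7/6, m1 = tr(M rho(e1))/2 = -2, m2 = tr(M rho(e2))/2 = -1/2, m3 = tr(M rho(e3))/2 = -4*I/3.
Multiplying table entries, the bivector images are rho(e12) = I*rho(e3), rho(e13) = -I*rho(e2), rho(e23) = I*rho(e1); with real blade coefficients the real parts of m0..m3 are the coefficients of 1, e1, e2, e3 and the imaginary parts give the bivectors (e23: Im m1, e13: -Im m2, e12: Im m3).
Answer: 7/6 - 2*e1 - 1/2*e2 - 4/3*e12


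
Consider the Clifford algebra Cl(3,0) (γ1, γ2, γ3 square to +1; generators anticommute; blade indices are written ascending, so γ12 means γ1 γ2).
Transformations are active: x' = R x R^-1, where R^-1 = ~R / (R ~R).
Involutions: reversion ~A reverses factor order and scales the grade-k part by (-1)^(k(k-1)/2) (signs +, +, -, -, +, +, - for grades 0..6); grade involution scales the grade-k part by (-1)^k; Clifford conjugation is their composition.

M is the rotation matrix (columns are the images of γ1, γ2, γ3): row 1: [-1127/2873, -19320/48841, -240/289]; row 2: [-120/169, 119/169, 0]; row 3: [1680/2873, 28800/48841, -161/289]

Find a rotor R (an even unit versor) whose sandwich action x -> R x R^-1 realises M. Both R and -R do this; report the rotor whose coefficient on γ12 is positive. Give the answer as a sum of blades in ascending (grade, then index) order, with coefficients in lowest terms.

Method: write R = a + b12*γ12 + b13*γ13 + b23*γ23 with a^2 + b12^2 + b13^2 + b23^2 = 1 (so R^-1 = ~R). Expanding the columns R e_j ~R gives tr M = 4a^2 - 1 and, from the antisymmetric part, M21 - M12 = -4a*b12, M13 - M31 = 4a*b13, M32 - M23 = -4a*b23.
Here tr M = -11977/48841, so a^2 = (1 + tr M)/4 = 9216/48841 and a = ±96/221. Taking a = 96/221: M21 - M12 = -15360/48841, M13 - M31 = -69120/48841, M32 - M23 = 28800/48841, giving b12 = 40/221, b13 = -180/221, b23 = -75/221, i.e. R = 96/221 + 40/221*γ12 - 180/221*γ13 - 75/221*γ23.
Its γ12 coefficient is already positive.
Answer: 96/221 + 40/221*γ12 - 180/221*γ13 - 75/221*γ23. Key observation: the double cover Spin(3) -> SO(3) sends R and -R to the same matrix (trace -11977/48841 here), so the stated sign of the γ12 coefficient is what selects one sheet.


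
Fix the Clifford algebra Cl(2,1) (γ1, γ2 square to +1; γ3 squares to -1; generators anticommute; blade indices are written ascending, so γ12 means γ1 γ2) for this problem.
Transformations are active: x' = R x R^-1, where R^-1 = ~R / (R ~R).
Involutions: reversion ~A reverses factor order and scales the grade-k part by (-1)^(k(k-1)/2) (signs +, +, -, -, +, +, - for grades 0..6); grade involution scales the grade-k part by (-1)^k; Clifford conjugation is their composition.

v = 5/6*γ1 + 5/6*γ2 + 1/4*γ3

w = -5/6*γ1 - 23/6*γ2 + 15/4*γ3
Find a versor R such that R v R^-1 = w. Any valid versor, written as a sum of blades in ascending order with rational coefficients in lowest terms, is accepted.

The midline construction: v and w both square to 191/144, so reflecting in their sum -3*γ2 + 4*γ3 exchanges them.
Answer: -3*γ2 + 4*γ3


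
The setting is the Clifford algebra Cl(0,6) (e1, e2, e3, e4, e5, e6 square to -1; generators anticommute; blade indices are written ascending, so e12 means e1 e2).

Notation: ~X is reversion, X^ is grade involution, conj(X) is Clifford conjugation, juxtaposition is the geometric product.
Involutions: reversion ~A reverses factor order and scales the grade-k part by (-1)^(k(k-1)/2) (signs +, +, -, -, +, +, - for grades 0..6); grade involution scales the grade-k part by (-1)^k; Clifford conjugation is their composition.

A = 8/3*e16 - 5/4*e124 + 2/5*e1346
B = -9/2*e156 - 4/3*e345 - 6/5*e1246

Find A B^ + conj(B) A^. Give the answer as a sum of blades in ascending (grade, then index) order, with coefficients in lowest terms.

first term: 12*e5 + 3/2*e6 - 12/25*e23 + 16/5*e24 + 8/15*e156 + 9/5*e345 - 5/3*e1235 + 45/8*e2456 - 32/9*e13456
second term: -12*e5 + 3/2*e6 + 12/25*e23 + 16/5*e24 - 8/15*e156 - 9/5*e345 - 5/3*e1235 + 45/8*e2456 + 32/9*e13456
Answer: 3*e6 + 32/5*e24 - 10/3*e1235 + 45/4*e2456


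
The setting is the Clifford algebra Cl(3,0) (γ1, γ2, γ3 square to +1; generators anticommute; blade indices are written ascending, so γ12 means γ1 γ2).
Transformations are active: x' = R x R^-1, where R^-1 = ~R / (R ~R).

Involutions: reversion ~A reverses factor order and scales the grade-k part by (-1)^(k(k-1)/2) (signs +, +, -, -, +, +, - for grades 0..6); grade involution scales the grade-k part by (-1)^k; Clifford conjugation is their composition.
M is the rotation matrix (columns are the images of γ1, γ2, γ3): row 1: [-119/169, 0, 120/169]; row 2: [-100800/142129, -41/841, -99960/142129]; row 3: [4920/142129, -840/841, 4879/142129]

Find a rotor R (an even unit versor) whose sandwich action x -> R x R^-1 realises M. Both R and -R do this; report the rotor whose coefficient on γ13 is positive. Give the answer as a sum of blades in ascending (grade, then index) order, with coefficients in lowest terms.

Method: write R = a + b12*γ12 + b13*γ13 + b23*γ23 with a^2 + b12^2 + b13^2 + b23^2 = 1 (so R^-1 = ~R). Expanding the columns R e_j ~R gives tr M = 4a^2 - 1 and, from the antisymmetric part, M21 - M12 = -4a*b12, M13 - M31 = 4a*b13, M32 - M23 = -4a*b23.
Here tr M = -102129/142129, so a^2 = (1 + tr M)/4 = 10000/142129 and a = ±100/377. Taking a = 100/377: M21 - M12 = -100800/142129, M13 - M31 = 96000/142129, M32 - M23 = -42000/142129, giving b12 = 252/377, b13 = 240/377, b23 = 105/377, i.e. R = 100/377 + 252/377*γ12 + 240/377*γ13 + 105/377*γ23.
Its γ13 coefficient is already positive.
Answer: 100/377 + 252/377*γ12 + 240/377*γ13 + 105/377*γ23. Recall the cover is two-to-one: with M of trace -102129/142129, both preimages act alike, and the stated γ13 sign chooses the sheet.


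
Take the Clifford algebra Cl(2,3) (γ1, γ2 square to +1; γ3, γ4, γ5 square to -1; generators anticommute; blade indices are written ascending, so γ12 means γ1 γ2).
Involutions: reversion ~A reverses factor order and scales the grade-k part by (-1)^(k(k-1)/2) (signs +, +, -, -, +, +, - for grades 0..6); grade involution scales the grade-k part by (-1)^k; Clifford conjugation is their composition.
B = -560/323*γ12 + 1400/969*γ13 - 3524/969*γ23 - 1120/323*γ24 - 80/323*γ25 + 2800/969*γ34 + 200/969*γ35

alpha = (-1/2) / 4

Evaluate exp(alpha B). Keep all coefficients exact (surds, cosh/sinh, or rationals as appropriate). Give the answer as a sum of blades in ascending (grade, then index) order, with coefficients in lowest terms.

B^2 term by term: the squares give (-560/323)^2*(γ12)^2 + (1400/969)^2*(γ13)^2 + (-3524/969)^2*(γ23)^2 + (-1120/323)^2*(γ24)^2 + (-80/323)^2*(γ25)^2 + (2800/969)^2*(γ34)^2 + (200/969)^2*(γ35)^2 = 313600/104329*(-1) + 1960000/938961*(+1) + 12418576/938961*(+1) + 1254400/104329*(+1) + 6400/104329*(+1) + 7840000/938961*(-1) + 40000/938961*(-1) = 16 (each basis 2-blade squares to minus the product of its generators' squares); cross terms between blades sharing an index anticommute and cancel; the commuting (index-disjoint) pairs give grade-4 terms 2*c*c'*(blade product), which cancel blade by blade — γ1234: -3136000/312987 + 3136000/312987 = 0; γ1235: -224000/312987 + 224000/312987 = 0; γ2345: 448000/312987 - 448000/312987 = 0 — confirming B is simple. So B^2 = 16.
B^2 = 16 — the series telescopes hyperbolically here: l = 4, alpha*l = -1/2, so exp(alpha B) = cosh(-1/2) + (sinh(-1/2)/4)*B = cosh(1/2) + (-sinh(1/2)/4)*B.
Answer: cosh(1/2) + 140*sinh(1/2)/323*γ12 - 350*sinh(1/2)/969*γ13 + 881*sinh(1/2)/969*γ23 + 280*sinh(1/2)/323*γ24 + 20*sinh(1/2)/323*γ25 - 700*sinh(1/2)/969*γ34 - 50*sinh(1/2)/969*γ35


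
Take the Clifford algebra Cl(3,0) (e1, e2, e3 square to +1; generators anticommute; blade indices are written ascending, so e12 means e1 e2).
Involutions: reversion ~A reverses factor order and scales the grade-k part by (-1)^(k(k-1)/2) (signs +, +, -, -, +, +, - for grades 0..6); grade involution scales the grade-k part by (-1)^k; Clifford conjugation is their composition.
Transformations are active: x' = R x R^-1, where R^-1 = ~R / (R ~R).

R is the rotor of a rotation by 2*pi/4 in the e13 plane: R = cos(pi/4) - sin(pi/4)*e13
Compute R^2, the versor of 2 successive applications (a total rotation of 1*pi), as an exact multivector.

Rotor phase runs at HALF the rotation angle; powers of one rotor simply add phase, so after 2 steps in e13 the phase is 2*pi/4 = pi/2 and R^2 = cos(pi/2) - sin(pi/2)*e13.
cos(pi/2) = 0 and sin(pi/2) = 1, so R^2 = -e13. The net rotation is 1*pi; the rotor keeps the half-angle phase exactly.
Answer: -e13


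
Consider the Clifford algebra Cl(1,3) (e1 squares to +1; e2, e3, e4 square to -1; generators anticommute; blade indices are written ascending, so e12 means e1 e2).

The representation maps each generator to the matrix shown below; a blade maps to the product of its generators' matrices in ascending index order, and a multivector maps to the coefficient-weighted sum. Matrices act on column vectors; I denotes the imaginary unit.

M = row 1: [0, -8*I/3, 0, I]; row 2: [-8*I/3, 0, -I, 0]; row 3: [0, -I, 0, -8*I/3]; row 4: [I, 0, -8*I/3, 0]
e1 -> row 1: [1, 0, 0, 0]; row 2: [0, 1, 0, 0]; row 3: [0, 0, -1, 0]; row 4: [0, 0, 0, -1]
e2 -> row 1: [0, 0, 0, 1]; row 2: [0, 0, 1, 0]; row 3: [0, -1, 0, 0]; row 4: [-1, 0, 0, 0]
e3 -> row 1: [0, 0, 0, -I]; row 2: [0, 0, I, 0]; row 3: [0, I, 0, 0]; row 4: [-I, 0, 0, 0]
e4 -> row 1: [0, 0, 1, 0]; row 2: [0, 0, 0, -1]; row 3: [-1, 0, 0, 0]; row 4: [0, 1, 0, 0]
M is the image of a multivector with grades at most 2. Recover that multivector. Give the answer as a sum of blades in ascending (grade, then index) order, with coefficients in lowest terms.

Method: the blade images are trace-orthogonal — tr(rho(e_A) rho(e_B)^-1) = 4 if A = B and 0 otherwise — and rho(e_A)^-1 = (e_A)^2 * rho(e_A) with (e_A)^2 = +1 or -1, so the coefficient of e_A in the preimage is (e_A)^2 * tr(M rho(e_A))/4.
Nonzero projections over blades of grade <= 2: e3: (e3)^2 = -1, tr(M rho(e3)) = 4, coefficient -1; e34: (e34)^2 = -1, tr(M rho(e34)) = -32/3, coefficient 8/3. Every other blade of grade <= 2 projects to 0.
Answer: -e3 + 8/3*e34


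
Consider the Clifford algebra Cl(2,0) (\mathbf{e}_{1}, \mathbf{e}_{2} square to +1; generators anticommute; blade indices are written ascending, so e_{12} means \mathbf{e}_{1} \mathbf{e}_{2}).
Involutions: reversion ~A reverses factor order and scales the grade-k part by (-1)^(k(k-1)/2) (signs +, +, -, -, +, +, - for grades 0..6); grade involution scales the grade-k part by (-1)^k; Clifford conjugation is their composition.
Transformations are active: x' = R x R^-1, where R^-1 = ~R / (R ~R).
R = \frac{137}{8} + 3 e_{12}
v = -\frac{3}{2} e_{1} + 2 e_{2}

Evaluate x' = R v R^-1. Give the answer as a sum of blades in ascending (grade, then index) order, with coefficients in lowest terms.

~R = \frac{137}{8} - 3 e_{12}, and R ~R = \frac{19345}{64}, so R^-1 = ~R / (\frac{19345}{64}).
R v = -\frac{315}{16} e_{1} + \frac{155}{4} e_{2}
Answer: -\frac{5655}{7738} e_{1} + \frac{9250}{3869} e_{2}


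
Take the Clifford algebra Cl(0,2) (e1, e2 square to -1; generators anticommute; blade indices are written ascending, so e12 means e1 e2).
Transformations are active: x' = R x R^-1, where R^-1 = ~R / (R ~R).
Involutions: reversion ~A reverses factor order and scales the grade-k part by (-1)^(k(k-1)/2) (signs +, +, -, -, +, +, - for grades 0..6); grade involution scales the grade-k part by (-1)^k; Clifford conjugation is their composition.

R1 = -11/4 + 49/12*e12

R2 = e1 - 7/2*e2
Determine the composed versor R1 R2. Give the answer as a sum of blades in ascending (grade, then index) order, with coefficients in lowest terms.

Distribute over the terms of R1 (each basis-blade product reordered to ascending indices, repeated generators contracted through their squares):
(-11/4) R2 = -11/4*e1 + 77/8*e2
(49/12*e12) R2 = 343/24*e1 + 49/12*e2
Summing the partial products and collecting blades:
Answer: 277/24*e1 + 329/24*e2


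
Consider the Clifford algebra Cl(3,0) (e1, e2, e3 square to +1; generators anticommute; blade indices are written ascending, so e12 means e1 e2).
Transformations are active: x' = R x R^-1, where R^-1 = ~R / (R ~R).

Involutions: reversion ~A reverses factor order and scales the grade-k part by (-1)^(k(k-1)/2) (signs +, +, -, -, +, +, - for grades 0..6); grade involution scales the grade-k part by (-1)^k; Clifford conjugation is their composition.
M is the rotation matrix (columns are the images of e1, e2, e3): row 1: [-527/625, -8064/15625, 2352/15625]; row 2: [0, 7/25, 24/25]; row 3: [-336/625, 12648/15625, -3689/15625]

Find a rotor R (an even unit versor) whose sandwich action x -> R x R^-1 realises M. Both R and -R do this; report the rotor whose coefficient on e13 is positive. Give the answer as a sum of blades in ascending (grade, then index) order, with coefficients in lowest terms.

Method: write R = a + b12*e12 + b13*e13 + b23*e23 with a^2 + b12^2 + b13^2 + b23^2 = 1 (so R^-1 = ~R). Expanding the columns R e_j ~R gives tr M = 4a^2 - 1 and, from the antisymmetric part, M21 - M12 = -4a*b12, M13 - M31 = 4a*b13, M32 - M23 = -4a*b23.
Here tr M = -12489/15625, so a^2 = (1 + tr M)/4 = 784/15625 and a = ±28/125. Taking a = 28/125: M21 - M12 = 8064/15625, M13 - M31 = 10752/15625, M32 - M23 = -2352/15625, giving b12 = -72/125, b13 = 96/125, b23 = 21/125, i.e. R = 28/125 - 72/125*e12 + 96/125*e13 + 21/125*e23.
Its e13 coefficient is already positive.
Answer: 28/125 - 72/125*e12 + 96/125*e13 + 21/125*e23. Note: both R and -R realise this M (trace -12489/15625); the covering map identifies them, and the e13-coefficient sign is the tie-breaker.


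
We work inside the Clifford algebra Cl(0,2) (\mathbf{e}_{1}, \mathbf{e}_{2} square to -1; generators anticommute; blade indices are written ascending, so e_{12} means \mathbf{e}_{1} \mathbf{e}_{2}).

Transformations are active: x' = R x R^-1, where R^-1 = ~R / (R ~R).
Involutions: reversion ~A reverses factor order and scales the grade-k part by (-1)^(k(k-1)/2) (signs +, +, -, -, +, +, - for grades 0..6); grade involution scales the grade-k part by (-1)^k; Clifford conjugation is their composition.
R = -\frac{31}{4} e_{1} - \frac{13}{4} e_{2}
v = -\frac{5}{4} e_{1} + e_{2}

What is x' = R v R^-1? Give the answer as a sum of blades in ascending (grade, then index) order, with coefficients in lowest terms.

~R = -\frac{31}{4} e_{1} - \frac{13}{4} e_{2}, and R ~R = -\frac{565}{8}, so R^-1 = ~R / (-\frac{565}{8}).
R v = -\frac{103}{16} - \frac{189}{16} e_{12}
Answer: -\frac{92}{565} e_{1} - \frac{3599}{2260} e_{2}
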